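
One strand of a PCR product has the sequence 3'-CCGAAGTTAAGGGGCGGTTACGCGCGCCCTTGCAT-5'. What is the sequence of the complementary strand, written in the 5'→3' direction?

The strand is given 3'→5', so its complement runs 5'→3' in the same left-to-right order: pair each base A↔T, G↔C.

5'-GGCTTCAATTCCCCGCCAATGCGCGCGGGAACGTA-3'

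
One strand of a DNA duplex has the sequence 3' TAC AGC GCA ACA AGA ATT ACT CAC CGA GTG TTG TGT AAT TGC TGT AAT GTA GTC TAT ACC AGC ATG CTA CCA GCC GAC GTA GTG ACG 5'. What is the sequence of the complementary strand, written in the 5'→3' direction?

The strand is given 3'→5', so its complement runs 5'→3' in the same left-to-right order: pair each base A↔T, G↔C.

5'-ATGTCGCGTTGTTCTTAATGAGTGGCTCACAACACATTAACGACATTACATCAGATATGGTCGTACGATGGTCGGCTGCATCACTGC-3'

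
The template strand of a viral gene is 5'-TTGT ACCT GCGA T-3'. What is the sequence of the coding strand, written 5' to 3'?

5′-ATCGCAGGTACAA-3′

The coding strand is complementary and antiparallel to the template: take the complement (A↔T, G↔C) and reverse.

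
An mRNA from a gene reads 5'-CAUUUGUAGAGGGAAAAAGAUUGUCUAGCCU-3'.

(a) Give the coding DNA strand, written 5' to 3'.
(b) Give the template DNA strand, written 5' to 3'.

(a) The coding strand matches the mRNA with U→T.
(b) The template strand is the reverse complement of the coding strand.

(a) 5'-CATTTGTAGAGGGAAAAAGATTGTCTAGCCT-3'
(b) 5'-AGGCTAGACAATCTTTTTCCCTCTACAAATG-3'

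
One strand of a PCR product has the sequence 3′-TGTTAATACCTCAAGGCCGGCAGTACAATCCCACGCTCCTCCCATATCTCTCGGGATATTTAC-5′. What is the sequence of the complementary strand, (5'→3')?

5'-ACAATTATGGAGTTCCGGCCGTCATGTTAGGGTGCGAGGAGGGTATAGAGAGCCCTATAAATG-3'

The strand is given 3'→5', so its complement runs 5'→3' in the same left-to-right order: pair each base A↔T, G↔C.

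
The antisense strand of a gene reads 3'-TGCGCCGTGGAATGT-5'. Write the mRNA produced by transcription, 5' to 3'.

5'-ACGCGGCACCUUACA-3'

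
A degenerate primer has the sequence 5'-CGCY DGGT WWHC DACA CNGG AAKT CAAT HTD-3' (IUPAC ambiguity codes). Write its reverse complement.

5'-HADATTGAMTTCCNGTGTHGDWWACCHRGCG-3'

Standard pairs A↔T, G↔C; ambiguity codes pair Y↔R, K↔M, W↔W, D↔H, N↔N. Complement (GCGRHCCAWWDGHTGTGNCCTTMAGTTADAH), then reverse for 5'→3'.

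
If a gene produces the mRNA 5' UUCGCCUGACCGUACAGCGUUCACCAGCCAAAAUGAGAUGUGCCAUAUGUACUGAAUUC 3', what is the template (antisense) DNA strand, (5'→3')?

5'-GAATTCAGTACATATGGCACATCTCATTTTGGCTGGTGAACGCTGTACGGTCAGGCGAA-3'

Replace U with T to get the coding DNA strand: TTCGCCTGACCGTACAGCGTTCACCAGCCAAAATGAGATGTGCCATATGTACTGAATTC. The template strand is its reverse complement (complement AAGCGGACTGGCATGTCGCAAGTGGTCGGTTTTACTCTACACGGTATACATGACTTAAG, then reverse).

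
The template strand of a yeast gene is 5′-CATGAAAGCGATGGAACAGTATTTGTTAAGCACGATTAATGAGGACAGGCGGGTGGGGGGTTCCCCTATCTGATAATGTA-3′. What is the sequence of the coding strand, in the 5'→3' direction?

The coding strand is complementary and antiparallel to the template: take the complement (A↔T, G↔C) and reverse.

5'-TACATTATCAGATAGGGGAACCCCCCACCCGCCTGTCCTCATTAATCGTGCTTAACAAATACTGTTCCATCGCTTTCATG-3'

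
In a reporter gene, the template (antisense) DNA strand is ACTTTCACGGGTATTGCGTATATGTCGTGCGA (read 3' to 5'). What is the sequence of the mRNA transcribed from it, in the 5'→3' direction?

5'-UGAAAGUGCCCAUAACGCAUAUACAGCACGCU-3'

Reading the template 3'→5' as shown, RNA polymerase pairs each base (A→U, T→A, G↔C) to build mRNA 5'→3' directly.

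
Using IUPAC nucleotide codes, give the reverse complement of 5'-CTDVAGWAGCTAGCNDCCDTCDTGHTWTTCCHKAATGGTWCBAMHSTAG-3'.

Standard pairs A↔T, G↔C; ambiguity codes pair M↔K, W↔W, S↔S, B↔V, D↔H, N↔N. Complement (GAHBTCWTCGATCGNHGGHAGHACDAWAAGGDMTTACCAWGVTKDSATC), then reverse for 5'→3'.

5'-CTASDKTVGWACCATTMDGGAAWADCAHGAHGGHNGCTAGCTWCTBHAG-3'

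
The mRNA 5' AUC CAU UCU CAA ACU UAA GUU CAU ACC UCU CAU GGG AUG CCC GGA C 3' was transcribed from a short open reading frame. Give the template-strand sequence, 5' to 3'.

Replace U with T to get the coding DNA strand: ATCCATTCTCAAACTTAAGTTCATACCTCTCATGGGATGCCCGGAC. The template strand is its reverse complement (complement TAGGTAAGAGTTTGAATTCAAGTATGGAGAGTACCCTACGGGCCTG, then reverse).

5'-GTCCGGGCATCCCATGAGAGGTATGAACTTAAGTTTGAGAATGGAT-3'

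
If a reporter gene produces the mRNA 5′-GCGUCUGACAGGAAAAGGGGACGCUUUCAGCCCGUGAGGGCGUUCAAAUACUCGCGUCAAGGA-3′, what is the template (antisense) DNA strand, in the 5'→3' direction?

5'-TCCTTGACGCGAGTATTTGAACGCCCTCACGGGCTGAAAGCGTCCCCTTTTCCTGTCAGACGC-3'

Replace U with T to get the coding DNA strand: GCGTCTGACAGGAAAAGGGGACGCTTTCAGCCCGTGAGGGCGTTCAAATACTCGCGTCAAGGA. The template strand is its reverse complement (complement CGCAGACTGTCCTTTTCCCCTGCGAAAGTCGGGCACTCCCGCAAGTTTATGAGCGCAGTTCCT, then reverse).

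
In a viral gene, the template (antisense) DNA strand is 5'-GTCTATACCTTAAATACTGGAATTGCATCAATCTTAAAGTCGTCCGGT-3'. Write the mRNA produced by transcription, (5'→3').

The mRNA has the sequence of the coding strand (reverse complement of the template) with T→U. Reverse complement of GTCTATACCTTAAATACTGGAATTGCATCAATCTTAAAGTCGTCCGGT is ACCGGACGACTTTAAGATTGATGCAATTCCAGTATTTAAGGTATAGAC; then T→U.

5′-ACCGGACGACUUUAAGAUUGAUGCAAUUCCAGUAUUUAAGGUAUAGAC-3′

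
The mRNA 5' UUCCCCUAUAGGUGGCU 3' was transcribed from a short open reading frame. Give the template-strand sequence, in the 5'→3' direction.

5'-AGCCACCTATAGGGGAA-3'

Replace U with T to get the coding DNA strand: TTCCCCTATAGGTGGCT. The template strand is its reverse complement (complement AAGGGGATATCCACCGA, then reverse).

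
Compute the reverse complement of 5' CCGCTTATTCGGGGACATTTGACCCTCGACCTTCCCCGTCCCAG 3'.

5'-CTGGGACGGGGAAGGTCGAGGGTCAAATGTCCCCGAATAAGCGG-3'

Reading the sequence 3'→5' and pairing each base (A↔T, G↔C) gives the reverse complement directly.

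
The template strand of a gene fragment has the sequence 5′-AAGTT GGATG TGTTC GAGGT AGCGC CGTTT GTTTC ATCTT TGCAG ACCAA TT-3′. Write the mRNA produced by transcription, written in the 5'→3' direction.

RNA polymerase reads the template 3'→5' and synthesizes mRNA 5'→3' by base-pairing (A→U, T→A, G↔C). The complement of the template is TTCAACCTACACAAGCTCCATCGCGGCAAACAAAGTAGAAACGTCTGGTTAA; antiparallel, so 5'→3' the coding strand is AATTGGTCTGCAAAGATGAAACAAACGGCGCTACCTCGAACACATCCAACTT. Replace T with U for the mRNA.

5'-AAUUGGUCUGCAAAGAUGAAACAAACGGCGCUACCUCGAACACAUCCAACUU-3'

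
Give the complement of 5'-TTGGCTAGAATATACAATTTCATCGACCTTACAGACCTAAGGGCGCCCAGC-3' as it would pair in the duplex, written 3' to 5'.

Base-pairing A↔T, G↔C gives the complement. The complementary strand is antiparallel, so paired with a 5'→3' strand it runs 3'→5'.

3'-AACCGATCTTATATGTTAAAGTAGCTGGAATGTCTGGATTCCCGCGGGTCG-5'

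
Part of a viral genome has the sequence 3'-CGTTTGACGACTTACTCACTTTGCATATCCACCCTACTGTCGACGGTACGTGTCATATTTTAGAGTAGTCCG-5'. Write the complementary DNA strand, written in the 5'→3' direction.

5′-GCAAACTGCTGAATGAGTGAAACGTATAGGTGGGATGACAGCTGCCATGCACAGTATAAAATCTCATCAGGC-3′

The strand is given 3'→5', so its complement runs 5'→3' in the same left-to-right order: pair each base A↔T, G↔C.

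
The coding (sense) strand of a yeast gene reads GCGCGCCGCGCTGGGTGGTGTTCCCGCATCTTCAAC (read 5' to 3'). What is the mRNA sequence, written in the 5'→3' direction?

mRNA has the coding-strand sequence with U in place of T.

5'-GCGCGCCGCGCUGGGUGGUGUUCCCGCAUCUUCAAC-3'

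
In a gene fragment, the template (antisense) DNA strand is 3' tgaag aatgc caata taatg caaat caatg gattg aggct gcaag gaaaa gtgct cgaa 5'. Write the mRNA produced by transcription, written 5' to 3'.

Reading the template 3'→5' as shown, RNA polymerase pairs each base (A→U, T→A, G↔C) to build mRNA 5'→3' directly.

5′-ACUUCUUACGGUUAUAUUACGUUUAGUUACCUAACUCCGACGUUCCUUUUCACGAGCUU-3′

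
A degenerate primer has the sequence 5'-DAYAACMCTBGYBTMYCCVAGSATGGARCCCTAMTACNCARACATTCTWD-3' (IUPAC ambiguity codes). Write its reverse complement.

Standard pairs A↔T, G↔C; ambiguity codes pair R↔Y, M↔K, W↔W, S↔S, B↔V, D↔H, N↔N. Complement (HTRTTGKGAVCRVAKRGGBTCSTACCTYGGGATKATGNGTYTGTAAGAWH), then reverse for 5'→3'.

5'-HWAGAATGTYTGNGTAKTAGGGYTCCATSCTBGGRKAVRCVAGKGTTRTH-3'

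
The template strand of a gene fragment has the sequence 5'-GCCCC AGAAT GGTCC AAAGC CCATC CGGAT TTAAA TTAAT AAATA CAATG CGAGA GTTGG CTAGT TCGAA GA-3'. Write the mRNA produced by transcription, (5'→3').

5'-UCUUCGAACUAGCCAACUCUCGCAUUGUAUUUAUUAAUUUAAAUCCGGAUGGGCUUUGGACCAUUCUGGGGC-3'

The mRNA has the sequence of the coding strand (reverse complement of the template) with T→U. Reverse complement of GCCCCAGAATGGTCCAAAGCCCATCCGGATTTAAATTAATAAATACAATGCGAGAGTTGGCTAGTTCGAAGA is TCTTCGAACTAGCCAACTCTCGCATTGTATTTATTAATTTAAATCCGGATGGGCTTTGGACCATTCTGGGGC; then T→U.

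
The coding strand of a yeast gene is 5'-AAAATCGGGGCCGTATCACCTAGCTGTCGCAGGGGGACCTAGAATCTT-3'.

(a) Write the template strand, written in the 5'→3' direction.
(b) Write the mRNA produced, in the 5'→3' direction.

(a) 5'-AAGATTCTAGGTCCCCCTGCGACAGCTAGGTGATACGGCCCCGATTTT-3'
(b) 5'-AAAAUCGGGGCCGUAUCACCUAGCUGUCGCAGGGGGACCUAGAAUCUU-3'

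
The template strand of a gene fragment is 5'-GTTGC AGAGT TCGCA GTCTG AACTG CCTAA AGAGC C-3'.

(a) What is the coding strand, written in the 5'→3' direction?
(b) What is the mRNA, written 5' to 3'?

(a) 5'-GGCTCTTTAGGCAGTTCAGACTGCGAACTCTGCAAC-3'
(b) 5'-GGCUCUUUAGGCAGUUCAGACUGCGAACUCUGCAAC-3'

(a) The coding strand is the reverse complement of the template: complement CAACGTCTCAAGCGTCAGACTTGACGGATTTCTCGG, then reverse.
(b) mRNA has the coding-strand sequence with T→U.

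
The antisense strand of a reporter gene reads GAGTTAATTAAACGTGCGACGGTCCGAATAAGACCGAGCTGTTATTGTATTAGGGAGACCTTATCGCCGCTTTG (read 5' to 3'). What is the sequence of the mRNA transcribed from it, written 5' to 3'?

5'-CAAAGCGGCGAUAAGGUCUCCCUAAUACAAUAACAGCUCGGUCUUAUUCGGACCGUCGCACGUUUAAUUAACUC-3'

RNA polymerase reads the template 3'→5' and synthesizes mRNA 5'→3' by base-pairing (A→U, T→A, G↔C). The complement of the template is CTCAATTAATTTGCACGCTGCCAGGCTTATTCTGGCTCGACAATAACATAATCCCTCTGGAATAGCGGCGAAAC; antiparallel, so 5'→3' the coding strand is CAAAGCGGCGATAAGGTCTCCCTAATACAATAACAGCTCGGTCTTATTCGGACCGTCGCACGTTTAATTAACTC. Replace T with U for the mRNA.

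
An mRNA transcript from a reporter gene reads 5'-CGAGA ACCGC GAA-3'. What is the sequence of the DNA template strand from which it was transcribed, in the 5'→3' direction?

Replace U with T to get the coding DNA strand: CGAGAACCGCGAA. The template strand is its reverse complement (complement GCTCTTGGCGCTT, then reverse).

5'-TTCGCGGTTCTCG-3'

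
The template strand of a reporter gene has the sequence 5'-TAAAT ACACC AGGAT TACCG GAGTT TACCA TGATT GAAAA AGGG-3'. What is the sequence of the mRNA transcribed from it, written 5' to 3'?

RNA polymerase reads the template 3'→5' and synthesizes mRNA 5'→3' by base-pairing (A→U, T→A, G↔C). The complement of the template is ATTTATGTGGTCCTAATGGCCTCAAATGGTACTAACTTTTTCCC; antiparallel, so 5'→3' the coding strand is CCCTTTTTCAATCATGGTAAACTCCGGTAATCCTGGTGTATTTA. Replace T with U for the mRNA.

5'-CCCUUUUUCAAUCAUGGUAAACUCCGGUAAUCCUGGUGUAUUUA-3'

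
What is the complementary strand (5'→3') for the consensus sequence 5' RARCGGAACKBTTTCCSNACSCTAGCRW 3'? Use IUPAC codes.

Standard pairs A↔T, G↔C; ambiguity codes pair R↔Y, K↔M, W↔W, S↔S, B↔V, N↔N. Complement (YTYGCCTTGMVAAAGGSNTGSGATCGYW), then reverse for 5'→3'.

5'-WYGCTAGSGTNSGGAAAVMGTTCCGYTY-3'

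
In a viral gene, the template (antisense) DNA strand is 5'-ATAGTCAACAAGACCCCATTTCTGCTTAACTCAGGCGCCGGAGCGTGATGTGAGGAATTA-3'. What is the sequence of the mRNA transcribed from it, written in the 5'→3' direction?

RNA polymerase reads the template 3'→5' and synthesizes mRNA 5'→3' by base-pairing (A→U, T→A, G↔C). The complement of the template is TATCAGTTGTTCTGGGGTAAAGACGAATTGAGTCCGCGGCCTCGCACTACACTCCTTAAT; antiparallel, so 5'→3' the coding strand is TAATTCCTCACATCACGCTCCGGCGCCTGAGTTAAGCAGAAATGGGGTCTTGTTGACTAT. Replace T with U for the mRNA.

5'-UAAUUCCUCACAUCACGCUCCGGCGCCUGAGUUAAGCAGAAAUGGGGUCUUGUUGACUAU-3'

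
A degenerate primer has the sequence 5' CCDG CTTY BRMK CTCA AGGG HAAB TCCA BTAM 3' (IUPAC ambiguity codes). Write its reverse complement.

5'-KTAVTGGAVTTDCCCTTGAGMKYVRAAGCHGG-3'

Standard pairs A↔T, G↔C; ambiguity codes pair R↔Y, M↔K, B↔V, D↔H. Complement (GGHCGAARVYKMGAGTTCCCDTTVAGGTVATK), then reverse for 5'→3'.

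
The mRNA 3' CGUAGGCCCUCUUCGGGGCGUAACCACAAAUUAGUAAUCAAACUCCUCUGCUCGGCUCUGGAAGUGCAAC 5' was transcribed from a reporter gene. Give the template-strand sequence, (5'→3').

Written 5'→3' the mRNA is CAACGUGAAGGUCUCGGCUCGUCUCCUCAAACUAAUGAUUAAACACCAAUGCGGGGCUUCUCCCGGAUGC, so the coding DNA strand is CAACGTGAAGGTCTCGGCTCGTCTCCTCAAACTAATGATTAAACACCAATGCGGGGCTTCTCCCGGATGC. The template is its reverse complement.

5'-GCATCCGGGAGAAGCCCCGCATTGGTGTTTAATCATTAGTTTGAGGAGACGAGCCGAGACCTTCACGTTG-3'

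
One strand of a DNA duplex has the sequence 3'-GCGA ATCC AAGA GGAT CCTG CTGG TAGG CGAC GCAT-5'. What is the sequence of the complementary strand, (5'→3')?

The strand is given 3'→5', so its complement runs 5'→3' in the same left-to-right order: pair each base A↔T, G↔C.

5'-CGCTTAGGTTCTCCTAGGACGACCATCCGCTGCGTA-3'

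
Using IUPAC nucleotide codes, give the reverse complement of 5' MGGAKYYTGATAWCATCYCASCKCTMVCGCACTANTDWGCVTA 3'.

Standard pairs A↔T, G↔C; ambiguity codes pair Y↔R, M↔K, W↔W, S↔S, D↔H, V↔B, N↔N. Complement (KCCTMRRACTATWGTAGRGTSGMGAKBGCGTGATNAHWCGBAT), then reverse for 5'→3'.

5′-TABGCWHANTAGTGCGBKAGMGSTGRGATGWTATCARRMTCCK-3′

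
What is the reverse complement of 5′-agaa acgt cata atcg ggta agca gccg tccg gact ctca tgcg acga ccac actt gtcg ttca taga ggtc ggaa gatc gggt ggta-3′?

Complement each base (A↔T, G↔C): TCTTTGCAGTATTAGCCCATTCGTCGGCAGGCCTGAGAGTACGCTGCTGGTGTGAACAGCAAGTATCTCCAGCCTTCTAGCCCACCAT. Then reverse.

5'-TACCACCCGATCTTCCGACCTCTATGAACGACAAGTGTGGTCGTCGCATGAGAGTCCGGACGGCTGCTTACCCGATTATGACGTTTCT-3'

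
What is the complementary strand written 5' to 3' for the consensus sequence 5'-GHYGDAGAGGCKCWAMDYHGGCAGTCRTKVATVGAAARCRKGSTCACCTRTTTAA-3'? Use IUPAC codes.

5'-TTAAAYAGGTGASCMYGYTTTCBATBMAYGACTGCCDRHKTWGMGCCTCTHCRDC-3'

Standard pairs A↔T, G↔C; ambiguity codes pair R↔Y, M↔K, W↔W, S↔S, D↔H, V↔B. Complement (CDRCHTCTCCGMGWTKHRDCCGTCAGYAMBTABCTTTYGYMCSAGTGGAYAAATT), then reverse for 5'→3'.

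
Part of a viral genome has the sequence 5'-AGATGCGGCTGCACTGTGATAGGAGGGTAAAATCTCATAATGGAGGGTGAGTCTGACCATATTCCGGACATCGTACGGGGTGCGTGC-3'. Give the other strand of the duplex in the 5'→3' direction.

5′-GCACGCACCCCGTACGATGTCCGGAATATGGTCAGACTCACCCTCCATTATGAGATTTTACCCTCCTATCACAGTGCAGCCGCATCT-3′

The complement of AGATGCGGCTGCACTGTGATAGGAGGGTAAAATCTCATAATGGAGGGTGAGTCTGACCATATTCCGGACATCGTACGGGGTGCGTGC is TCTACGCCGACGTGACACTATCCTCCCATTTTAGAGTATTACCTCCCACTCAGACTGGTATAAGGCCTGTAGCATGCCCCACGCACG (A↔T, G↔C). DNA strands are antiparallel, so the complementary strand runs 3'→5'; reversing gives the 5'→3' form.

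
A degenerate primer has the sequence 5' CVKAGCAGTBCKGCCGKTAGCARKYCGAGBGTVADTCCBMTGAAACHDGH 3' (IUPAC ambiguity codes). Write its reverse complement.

Standard pairs A↔T, G↔C; ambiguity codes pair R↔Y, M↔K, B↔V, D↔H. Complement (GBMTCGTCAVGMCGGCMATCGTYMRGCTCVCABTHAGGVKACTTTGDHCD), then reverse for 5'→3'.

5'-DCHDGTTTCAKVGGAHTBACVCTCGRMYTGCTAMCGGCMGVACTGCTMBG-3'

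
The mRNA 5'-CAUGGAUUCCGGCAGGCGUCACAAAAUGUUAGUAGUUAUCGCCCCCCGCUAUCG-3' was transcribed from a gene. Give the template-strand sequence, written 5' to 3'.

5'-CGATAGCGGGGGGCGATAACTACTAACATTTTGTGACGCCTGCCGGAATCCATG-3'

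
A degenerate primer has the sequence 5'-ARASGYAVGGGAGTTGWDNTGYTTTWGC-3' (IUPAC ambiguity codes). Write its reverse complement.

5'-GCWAAARCANHWCAACTCCCBTRCSTYT-3'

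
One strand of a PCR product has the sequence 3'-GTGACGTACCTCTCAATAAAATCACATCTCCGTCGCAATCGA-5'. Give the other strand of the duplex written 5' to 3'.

The strand is given 3'→5', so its complement runs 5'→3' in the same left-to-right order: pair each base A↔T, G↔C.

5'-CACTGCATGGAGAGTTATTTTAGTGTAGAGGCAGCGTTAGCT-3'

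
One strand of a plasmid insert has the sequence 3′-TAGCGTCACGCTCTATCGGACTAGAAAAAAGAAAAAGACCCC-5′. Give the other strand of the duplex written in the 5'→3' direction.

5'-ATCGCAGTGCGAGATAGCCTGATCTTTTTTCTTTTTCTGGGG-3'

The strand is given 3'→5', so its complement runs 5'→3' in the same left-to-right order: pair each base A↔T, G↔C.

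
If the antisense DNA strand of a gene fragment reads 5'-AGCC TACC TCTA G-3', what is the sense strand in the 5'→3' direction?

The coding strand is complementary and antiparallel to the template: take the complement (A↔T, G↔C) and reverse.

5'-CTAGAGGTAGGCT-3'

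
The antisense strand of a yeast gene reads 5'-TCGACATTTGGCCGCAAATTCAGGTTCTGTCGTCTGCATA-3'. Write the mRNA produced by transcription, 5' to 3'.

RNA polymerase reads the template 3'→5' and synthesizes mRNA 5'→3' by base-pairing (A→U, T→A, G↔C). The complement of the template is AGCTGTAAACCGGCGTTTAAGTCCAAGACAGCAGACGTAT; antiparallel, so 5'→3' the coding strand is TATGCAGACGACAGAACCTGAATTTGCGGCCAAATGTCGA. Replace T with U for the mRNA.

5'-UAUGCAGACGACAGAACCUGAAUUUGCGGCCAAAUGUCGA-3'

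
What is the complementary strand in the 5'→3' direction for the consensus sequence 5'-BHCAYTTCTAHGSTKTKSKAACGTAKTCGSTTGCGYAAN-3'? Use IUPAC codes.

Standard pairs A↔T, G↔C; ambiguity codes pair Y↔R, K↔M, S↔S, B↔V, H↔D, N↔N. Complement (VDGTRAAGATDCSAMAMSMTTGCATMAGCSAACGCRTTN), then reverse for 5'→3'.

5'-NTTRCGCAASCGAMTACGTTMSMAMASCDTAGAARTGDV-3'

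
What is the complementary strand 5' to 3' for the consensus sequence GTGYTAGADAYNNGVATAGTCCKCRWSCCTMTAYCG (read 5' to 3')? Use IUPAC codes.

5'-CGRTAKAGGSWYGMGGACTATBCNNRTHTCTARCAC-3'

Standard pairs A↔T, G↔C; ambiguity codes pair R↔Y, M↔K, W↔W, S↔S, D↔H, V↔B, N↔N. Complement (CACRATCTHTRNNCBTATCAGGMGYWSGGAKATRGC), then reverse for 5'→3'.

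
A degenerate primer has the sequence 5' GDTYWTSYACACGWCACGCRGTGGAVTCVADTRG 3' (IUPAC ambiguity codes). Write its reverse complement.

5'-CYAHTBGABTCCACYGCGTGWCGTGTRSAWRAHC-3'

Standard pairs A↔T, G↔C; ambiguity codes pair R↔Y, W↔W, S↔S, D↔H, V↔B. Complement (CHARWASRTGTGCWGTGCGYCACCTBAGBTHAYC), then reverse for 5'→3'.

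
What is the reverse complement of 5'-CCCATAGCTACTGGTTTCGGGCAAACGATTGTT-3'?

Reading the sequence 3'→5' and pairing each base (A↔T, G↔C) gives the reverse complement directly.

5'-AACAATCGTTTGCCCGAAACCAGTAGCTATGGG-3'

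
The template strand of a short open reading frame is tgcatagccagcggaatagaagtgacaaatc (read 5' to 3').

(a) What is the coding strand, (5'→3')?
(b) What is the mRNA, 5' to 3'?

(a) 5'-GATTTGTCACTTCTATTCCGCTGGCTATGCA-3'
(b) 5′-GAUUUGUCACUUCUAUUCCGCUGGCUAUGCA-3′

(a) The coding strand is the reverse complement of the template: complement ACGTATCGGTCGCCTTATCTTCACTGTTTAG, then reverse.
(b) mRNA has the coding-strand sequence with T→U.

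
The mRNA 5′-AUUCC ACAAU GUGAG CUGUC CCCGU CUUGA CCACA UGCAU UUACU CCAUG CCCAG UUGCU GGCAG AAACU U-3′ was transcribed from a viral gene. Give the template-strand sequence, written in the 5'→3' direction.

5'-AAGTTTCTGCCAGCAACTGGGCATGGAGTAAATGCATGTGGTCAAGACGGGGACAGCTCACATTGTGGAAT-3'

Replace U with T to get the coding DNA strand: ATTCCACAATGTGAGCTGTCCCCGTCTTGACCACATGCATTTACTCCATGCCCAGTTGCTGGCAGAAACTT. The template strand is its reverse complement (complement TAAGGTGTTACACTCGACAGGGGCAGAACTGGTGTACGTAAATGAGGTACGGGTCAACGACCGTCTTTGAA, then reverse).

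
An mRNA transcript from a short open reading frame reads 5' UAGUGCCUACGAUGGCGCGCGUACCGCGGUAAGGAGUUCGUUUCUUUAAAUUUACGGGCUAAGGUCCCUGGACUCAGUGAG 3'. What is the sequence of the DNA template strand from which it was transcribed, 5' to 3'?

5'-CTCACTGAGTCCAGGGACCTTAGCCCGTAAATTTAAAGAAACGAACTCCTTACCGCGGTACGCGCGCCATCGTAGGCACTA-3'

Replace U with T to get the coding DNA strand: TAGTGCCTACGATGGCGCGCGTACCGCGGTAAGGAGTTCGTTTCTTTAAATTTACGGGCTAAGGTCCCTGGACTCAGTGAG. The template strand is its reverse complement (complement ATCACGGATGCTACCGCGCGCATGGCGCCATTCCTCAAGCAAAGAAATTTAAATGCCCGATTCCAGGGACCTGAGTCACTC, then reverse).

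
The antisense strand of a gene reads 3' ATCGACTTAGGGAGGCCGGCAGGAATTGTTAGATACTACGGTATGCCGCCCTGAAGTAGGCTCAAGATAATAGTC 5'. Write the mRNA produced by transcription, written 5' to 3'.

Reading the template 3'→5' as shown, RNA polymerase pairs each base (A→U, T→A, G↔C) to build mRNA 5'→3' directly.

5'-UAGCUGAAUCCCUCCGGCCGUCCUUAACAAUCUAUGAUGCCAUACGGCGGGACUUCAUCCGAGUUCUAUUAUCAG-3'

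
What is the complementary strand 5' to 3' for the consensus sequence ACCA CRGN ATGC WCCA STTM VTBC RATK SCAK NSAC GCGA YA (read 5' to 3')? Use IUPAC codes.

5'-TRTCGCGTSNMTGSMATYGVABKAASTGGWGCATNCYGTGGT-3'

Standard pairs A↔T, G↔C; ambiguity codes pair R↔Y, M↔K, W↔W, S↔S, B↔V, N↔N. Complement (TGGTGYCNTACGWGGTSAAKBAVGYTAMSGTMNSTGCGCTRT), then reverse for 5'→3'.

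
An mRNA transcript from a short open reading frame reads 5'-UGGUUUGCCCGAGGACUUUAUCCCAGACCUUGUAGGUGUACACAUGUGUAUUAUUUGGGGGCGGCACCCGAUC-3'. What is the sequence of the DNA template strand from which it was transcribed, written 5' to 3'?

5'-GATCGGGTGCCGCCCCCAAATAATACACATGTGTACACCTACAAGGTCTGGGATAAAGTCCTCGGGCAAACCA-3'

Replace U with T to get the coding DNA strand: TGGTTTGCCCGAGGACTTTATCCCAGACCTTGTAGGTGTACACATGTGTATTATTTGGGGGCGGCACCCGATC. The template strand is its reverse complement (complement ACCAAACGGGCTCCTGAAATAGGGTCTGGAACATCCACATGTGTACACATAATAAACCCCCGCCGTGGGCTAG, then reverse).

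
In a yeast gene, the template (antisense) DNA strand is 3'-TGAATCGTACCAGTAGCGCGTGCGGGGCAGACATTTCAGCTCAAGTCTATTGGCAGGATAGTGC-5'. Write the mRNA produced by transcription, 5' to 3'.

5'-ACUUAGCAUGGUCAUCGCGCACGCCCCGUCUGUAAAGUCGAGUUCAGAUAACCGUCCUAUCACG-3'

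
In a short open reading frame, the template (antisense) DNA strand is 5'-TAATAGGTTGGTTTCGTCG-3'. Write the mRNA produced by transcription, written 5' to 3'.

RNA polymerase reads the template 3'→5' and synthesizes mRNA 5'→3' by base-pairing (A→U, T→A, G↔C). The complement of the template is ATTATCCAACCAAAGCAGC; antiparallel, so 5'→3' the coding strand is CGACGAAACCAACCTATTA. Replace T with U for the mRNA.

5'-CGACGAAACCAACCUAUUA-3'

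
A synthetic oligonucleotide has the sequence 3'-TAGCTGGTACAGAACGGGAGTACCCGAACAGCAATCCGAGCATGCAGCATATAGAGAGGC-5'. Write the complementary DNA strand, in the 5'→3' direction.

5′-ATCGACCATGTCTTGCCCTCATGGGCTTGTCGTTAGGCTCGTACGTCGTATATCTCTCCG-3′

The strand is given 3'→5', so its complement runs 5'→3' in the same left-to-right order: pair each base A↔T, G↔C.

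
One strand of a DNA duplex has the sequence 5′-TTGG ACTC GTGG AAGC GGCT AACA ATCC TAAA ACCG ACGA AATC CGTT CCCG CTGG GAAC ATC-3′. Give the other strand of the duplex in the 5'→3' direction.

5′-GATGTTCCCAGCGGGAACGGATTTCGTCGGTTTTAGGATTGTTAGCCGCTTCCACGAGTCCAA-3′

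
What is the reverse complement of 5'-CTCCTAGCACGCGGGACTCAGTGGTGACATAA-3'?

5′-TTATGTCACCACTGAGTCCCGCGTGCTAGGAG-3′

Complement each base (A↔T, G↔C): GAGGATCGTGCGCCCTGAGTCACCACTGTATT. Then reverse.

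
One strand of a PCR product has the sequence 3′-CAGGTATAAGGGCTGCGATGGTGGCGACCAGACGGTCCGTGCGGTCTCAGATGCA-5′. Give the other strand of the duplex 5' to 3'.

The strand is given 3'→5', so its complement runs 5'→3' in the same left-to-right order: pair each base A↔T, G↔C.

5'-GTCCATATTCCCGACGCTACCACCGCTGGTCTGCCAGGCACGCCAGAGTCTACGT-3'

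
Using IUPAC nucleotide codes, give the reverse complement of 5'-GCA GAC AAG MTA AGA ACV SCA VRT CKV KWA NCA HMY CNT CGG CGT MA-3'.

5'-TKACGCCGANGRKDTGNTWMBMGAYBTGSBGTTCTTAKCTTGTCTGC-3'

Standard pairs A↔T, G↔C; ambiguity codes pair R↔Y, M↔K, W↔W, S↔S, H↔D, V↔B, N↔N. Complement (CGTCTGTTCKATTCTTGBSGTBYAGMBMWTNGTDKRGNAGCCGCAKT), then reverse for 5'→3'.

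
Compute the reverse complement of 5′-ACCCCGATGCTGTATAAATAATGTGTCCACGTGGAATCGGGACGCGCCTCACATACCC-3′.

Reading the sequence 3'→5' and pairing each base (A↔T, G↔C) gives the reverse complement directly.

5'-GGGTATGTGAGGCGCGTCCCGATTCCACGTGGACACATTATTTATACAGCATCGGGGT-3'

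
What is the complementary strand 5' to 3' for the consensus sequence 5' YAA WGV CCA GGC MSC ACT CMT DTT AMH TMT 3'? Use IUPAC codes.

Standard pairs A↔T, G↔C; ambiguity codes pair Y↔R, M↔K, W↔W, S↔S, D↔H, V↔B. Complement (RTTWCBGGTCCGKSGTGAGKAHAATKDAKA), then reverse for 5'→3'.

5'-AKADKTAAHAKGAGTGSKGCCTGGBCWTTR-3'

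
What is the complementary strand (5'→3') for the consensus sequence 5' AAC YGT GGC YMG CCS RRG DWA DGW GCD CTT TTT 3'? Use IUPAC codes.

Standard pairs A↔T, G↔C; ambiguity codes pair R↔Y, M↔K, W↔W, S↔S, D↔H. Complement (TTGRCACCGRKCGGSYYCHWTHCWCGHGAAAAA), then reverse for 5'→3'.

5'-AAAAAGHGCWCHTWHCYYSGGCKRGCCACRGTT-3'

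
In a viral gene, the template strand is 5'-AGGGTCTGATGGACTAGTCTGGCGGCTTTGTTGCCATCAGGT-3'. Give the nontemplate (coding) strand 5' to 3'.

5'-ACCTGATGGCAACAAAGCCGCCAGACTAGTCCATCAGACCCT-3'

The coding strand is complementary and antiparallel to the template: take the complement (A↔T, G↔C) and reverse.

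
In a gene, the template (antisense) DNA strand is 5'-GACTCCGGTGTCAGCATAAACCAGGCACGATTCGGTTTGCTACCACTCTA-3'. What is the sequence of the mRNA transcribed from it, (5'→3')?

5'-UAGAGUGGUAGCAAACCGAAUCGUGCCUGGUUUAUGCUGACACCGGAGUC-3'

RNA polymerase reads the template 3'→5' and synthesizes mRNA 5'→3' by base-pairing (A→U, T→A, G↔C). The complement of the template is CTGAGGCCACAGTCGTATTTGGTCCGTGCTAAGCCAAACGATGGTGAGAT; antiparallel, so 5'→3' the coding strand is TAGAGTGGTAGCAAACCGAATCGTGCCTGGTTTATGCTGACACCGGAGTC. Replace T with U for the mRNA.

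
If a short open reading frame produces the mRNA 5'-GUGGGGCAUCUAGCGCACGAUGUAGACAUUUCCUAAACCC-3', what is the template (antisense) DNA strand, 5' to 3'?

5'-GGGTTTAGGAAATGTCTACATCGTGCGCTAGATGCCCCAC-3'

Replace U with T to get the coding DNA strand: GTGGGGCATCTAGCGCACGATGTAGACATTTCCTAAACCC. The template strand is its reverse complement (complement CACCCCGTAGATCGCGTGCTACATCTGTAAAGGATTTGGG, then reverse).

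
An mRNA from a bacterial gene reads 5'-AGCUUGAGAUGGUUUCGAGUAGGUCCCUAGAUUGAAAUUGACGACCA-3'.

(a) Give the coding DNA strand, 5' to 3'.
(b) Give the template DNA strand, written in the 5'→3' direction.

(a) 5′-AGCTTGAGATGGTTTCGAGTAGGTCCCTAGATTGAAATTGACGACCA-3′
(b) 5′-TGGTCGTCAATTTCAATCTAGGGACCTACTCGAAACCATCTCAAGCT-3′

(a) The coding strand matches the mRNA with U→T.
(b) The template strand is the reverse complement of the coding strand.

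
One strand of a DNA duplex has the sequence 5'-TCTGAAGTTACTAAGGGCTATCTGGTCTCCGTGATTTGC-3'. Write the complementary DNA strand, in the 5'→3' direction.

5'-GCAAATCACGGAGACCAGATAGCCCTTAGTAACTTCAGA-3'

Pairing A↔T and G↔C gives AGACTTCAATGATTCCCGATAGACCAGAGGCACTAAACG, running 3'→5'. Reverse for the 5'→3' convention.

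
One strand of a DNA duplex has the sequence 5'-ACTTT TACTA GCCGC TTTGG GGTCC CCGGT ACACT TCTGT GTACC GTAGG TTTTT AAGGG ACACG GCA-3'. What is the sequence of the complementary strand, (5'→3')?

The complement of ACTTTTACTAGCCGCTTTGGGGTCCCCGGTACACTTCTGTGTACCGTAGGTTTTTAAGGGACACGGCA is TGAAAATGATCGGCGAAACCCCAGGGGCCATGTGAAGACACATGGCATCCAAAAATTCCCTGTGCCGT (A↔T, G↔C). DNA strands are antiparallel, so the complementary strand runs 3'→5'; reversing gives the 5'→3' form.

5'-TGCCGTGTCCCTTAAAAACCTACGGTACACAGAAGTGTACCGGGGACCCCAAAGCGGCTAGTAAAAGT-3'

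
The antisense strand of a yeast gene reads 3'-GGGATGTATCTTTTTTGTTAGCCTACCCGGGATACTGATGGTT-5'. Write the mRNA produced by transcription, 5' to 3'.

5'-CCCUACAUAGAAAAAACAAUCGGAUGGGCCCUAUGACUACCAA-3'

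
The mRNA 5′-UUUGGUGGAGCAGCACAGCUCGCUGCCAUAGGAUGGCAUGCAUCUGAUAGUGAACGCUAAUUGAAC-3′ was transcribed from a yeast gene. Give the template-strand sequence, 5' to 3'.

5'-GTTCAATTAGCGTTCACTATCAGATGCATGCCATCCTATGGCAGCGAGCTGTGCTGCTCCACCAAA-3'

Replace U with T to get the coding DNA strand: TTTGGTGGAGCAGCACAGCTCGCTGCCATAGGATGGCATGCATCTGATAGTGAACGCTAATTGAAC. The template strand is its reverse complement (complement AAACCACCTCGTCGTGTCGAGCGACGGTATCCTACCGTACGTAGACTATCACTTGCGATTAACTTG, then reverse).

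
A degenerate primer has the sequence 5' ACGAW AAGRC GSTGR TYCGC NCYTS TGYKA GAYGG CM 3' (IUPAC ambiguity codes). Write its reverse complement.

5'-KGCCRTCTMRCASARGNGCGRAYCASCGYCTTWTCGT-3'

Standard pairs A↔T, G↔C; ambiguity codes pair R↔Y, M↔K, W↔W, S↔S, N↔N. Complement (TGCTWTTCYGCSACYARGCGNGRASACRMTCTRCCGK), then reverse for 5'→3'.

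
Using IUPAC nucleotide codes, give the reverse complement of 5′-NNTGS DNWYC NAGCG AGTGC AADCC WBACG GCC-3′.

Standard pairs A↔T, G↔C; ambiguity codes pair Y↔R, W↔W, S↔S, B↔V, D↔H, N↔N. Complement (NNACSHNWRGNTCGCTCACGTTHGGWVTGCCGG), then reverse for 5'→3'.

5'-GGCCGTVWGGHTTGCACTCGCTNGRWNHSCANN-3'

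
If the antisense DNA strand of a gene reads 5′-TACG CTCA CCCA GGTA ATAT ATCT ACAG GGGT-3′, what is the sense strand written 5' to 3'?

5'-ACCCCTGTAGATATATTACCTGGGTGAGCGTA-3'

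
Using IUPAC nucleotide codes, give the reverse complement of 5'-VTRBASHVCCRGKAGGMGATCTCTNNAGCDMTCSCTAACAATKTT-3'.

5'-AAMATTGTTAGSGAKHGCTNNAGAGATCKCCTMCYGGBDSTVYAB-3'

Standard pairs A↔T, G↔C; ambiguity codes pair R↔Y, M↔K, S↔S, B↔V, D↔H, N↔N. Complement (BAYVTSDBGGYCMTCCKCTAGAGANNTCGHKAGSGATTGTTAMAA), then reverse for 5'→3'.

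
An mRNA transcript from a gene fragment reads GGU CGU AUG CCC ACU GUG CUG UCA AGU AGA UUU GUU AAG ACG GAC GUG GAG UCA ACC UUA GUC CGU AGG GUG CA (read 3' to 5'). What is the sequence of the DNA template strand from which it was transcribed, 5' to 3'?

Written 5'→3' the mRNA is ACGUGGGAUGCCUGAUUCCAACUGAGGUGCAGGCAGAAUUGUUUAGAUGAACUGUCGUGUCACCCGUAUGCUGG, so the coding DNA strand is ACGTGGGATGCCTGATTCCAACTGAGGTGCAGGCAGAATTGTTTAGATGAACTGTCGTGTCACCCGTATGCTGG. The template is its reverse complement.

5′-CCAGCATACGGGTGACACGACAGTTCATCTAAACAATTCTGCCTGCACCTCAGTTGGAATCAGGCATCCCACGT-3′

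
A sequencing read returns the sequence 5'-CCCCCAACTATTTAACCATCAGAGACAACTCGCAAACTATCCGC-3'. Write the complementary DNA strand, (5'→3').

5'-GCGGATAGTTTGCGAGTTGTCTCTGATGGTTAAATAGTTGGGGG-3'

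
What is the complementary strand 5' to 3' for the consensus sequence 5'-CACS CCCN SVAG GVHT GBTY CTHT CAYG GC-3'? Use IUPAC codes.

Standard pairs A↔T, G↔C; ambiguity codes pair Y↔R, S↔S, B↔V, H↔D, N↔N. Complement (GTGSGGGNSBTCCBDACVARGADAGTRCCG), then reverse for 5'→3'.

5'-GCCRTGADAGRAVCADBCCTBSNGGGSGTG-3'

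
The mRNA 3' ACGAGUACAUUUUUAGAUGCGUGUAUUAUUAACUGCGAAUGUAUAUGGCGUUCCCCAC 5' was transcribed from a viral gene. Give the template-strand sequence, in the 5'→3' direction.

5′-TGCTCATGTAAAAATCTACGCACATAATAATTGACGCTTACATATACCGCAAGGGGTG-3′

Written 5'→3' the mRNA is CACCCCUUGCGGUAUAUGUAAGCGUCAAUUAUUAUGUGCGUAGAUUUUUACAUGAGCA, so the coding DNA strand is CACCCCTTGCGGTATATGTAAGCGTCAATTATTATGTGCGTAGATTTTTACATGAGCA. The template is its reverse complement.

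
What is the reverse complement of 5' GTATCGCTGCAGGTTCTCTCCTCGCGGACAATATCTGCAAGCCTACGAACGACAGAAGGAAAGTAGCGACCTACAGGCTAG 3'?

Reading the sequence 3'→5' and pairing each base (A↔T, G↔C) gives the reverse complement directly.

5'-CTAGCCTGTAGGTCGCTACTTTCCTTCTGTCGTTCGTAGGCTTGCAGATATTGTCCGCGAGGAGAGAACCTGCAGCGATAC-3'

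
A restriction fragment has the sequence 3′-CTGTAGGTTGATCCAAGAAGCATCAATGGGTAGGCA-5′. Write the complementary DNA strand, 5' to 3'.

5'-GACATCCAACTAGGTTCTTCGTAGTTACCCATCCGT-3'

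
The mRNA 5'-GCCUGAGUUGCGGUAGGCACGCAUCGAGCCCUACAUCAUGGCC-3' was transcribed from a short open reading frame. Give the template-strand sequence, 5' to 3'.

5'-GGCCATGATGTAGGGCTCGATGCGTGCCTACCGCAACTCAGGC-3'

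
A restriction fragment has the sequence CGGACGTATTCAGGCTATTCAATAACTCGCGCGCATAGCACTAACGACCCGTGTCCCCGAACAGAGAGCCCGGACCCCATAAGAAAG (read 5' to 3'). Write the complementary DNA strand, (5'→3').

The complement of CGGACGTATTCAGGCTATTCAATAACTCGCGCGCATAGCACTAACGACCCGTGTCCCCGAACAGAGAGCCCGGACCCCATAAGAAAG is GCCTGCATAAGTCCGATAAGTTATTGAGCGCGCGTATCGTGATTGCTGGGCACAGGGGCTTGTCTCTCGGGCCTGGGGTATTCTTTC (A↔T, G↔C). DNA strands are antiparallel, so the complementary strand runs 3'→5'; reversing gives the 5'→3' form.

5'-CTTTCTTATGGGGTCCGGGCTCTCTGTTCGGGGACACGGGTCGTTAGTGCTATGCGCGCGAGTTATTGAATAGCCTGAATACGTCCG-3'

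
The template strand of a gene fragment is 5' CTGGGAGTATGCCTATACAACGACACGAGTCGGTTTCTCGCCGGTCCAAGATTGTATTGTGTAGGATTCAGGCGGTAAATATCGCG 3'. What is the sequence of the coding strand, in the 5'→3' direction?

5'-CGCGATATTTACCGCCTGAATCCTACACAATACAATCTTGGACCGGCGAGAAACCGACTCGTGTCGTTGTATAGGCATACTCCCAG-3'

The coding strand is complementary and antiparallel to the template: take the complement (A↔T, G↔C) and reverse.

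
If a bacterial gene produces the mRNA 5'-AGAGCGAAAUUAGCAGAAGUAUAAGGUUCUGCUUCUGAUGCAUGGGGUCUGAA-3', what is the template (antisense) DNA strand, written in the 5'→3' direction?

Replace U with T to get the coding DNA strand: AGAGCGAAATTAGCAGAAGTATAAGGTTCTGCTTCTGATGCATGGGGTCTGAA. The template strand is its reverse complement (complement TCTCGCTTTAATCGTCTTCATATTCCAAGACGAAGACTACGTACCCCAGACTT, then reverse).

5′-TTCAGACCCCATGCATCAGAAGCAGAACCTTATACTTCTGCTAATTTCGCTCT-3′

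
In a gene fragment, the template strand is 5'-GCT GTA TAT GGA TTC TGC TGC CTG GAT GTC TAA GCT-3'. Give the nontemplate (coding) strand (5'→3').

The coding strand is complementary and antiparallel to the template: take the complement (A↔T, G↔C) and reverse.

5'-AGCTTAGACATCCAGGCAGCAGAATCCATATACAGC-3'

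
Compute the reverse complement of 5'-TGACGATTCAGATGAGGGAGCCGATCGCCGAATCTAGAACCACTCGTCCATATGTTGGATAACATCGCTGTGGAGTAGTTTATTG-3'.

5'-CAATAAACTACTCCACAGCGATGTTATCCAACATATGGACGAGTGGTTCTAGATTCGGCGATCGGCTCCCTCATCTGAATCGTCA-3'

Complement each base (A↔T, G↔C): ACTGCTAAGTCTACTCCCTCGGCTAGCGGCTTAGATCTTGGTGAGCAGGTATACAACCTATTGTAGCGACACCTCATCAAATAAC. Then reverse.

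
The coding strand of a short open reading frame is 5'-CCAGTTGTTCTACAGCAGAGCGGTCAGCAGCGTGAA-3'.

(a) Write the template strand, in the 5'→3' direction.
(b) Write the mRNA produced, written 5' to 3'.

(a) The template strand is the reverse complement of the coding strand: complement GGTCAACAAGATGTCGTCTCGCCAGTCGTCGCACTT, then reverse.
(b) mRNA matches the coding strand with T→U.

(a) 5'-TTCACGCTGCTGACCGCTCTGCTGTAGAACAACTGG-3'
(b) 5′-CCAGUUGUUCUACAGCAGAGCGGUCAGCAGCGUGAA-3′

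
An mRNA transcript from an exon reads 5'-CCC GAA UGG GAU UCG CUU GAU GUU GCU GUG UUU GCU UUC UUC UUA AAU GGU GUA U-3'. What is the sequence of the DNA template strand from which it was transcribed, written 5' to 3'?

Replace U with T to get the coding DNA strand: CCCGAATGGGATTCGCTTGATGTTGCTGTGTTTGCTTTCTTCTTAAATGGTGTAT. The template strand is its reverse complement (complement GGGCTTACCCTAAGCGAACTACAACGACACAAACGAAAGAAGAATTTACCACATA, then reverse).

5'-ATACACCATTTAAGAAGAAAGCAAACACAGCAACATCAAGCGAATCCCATTCGGG-3'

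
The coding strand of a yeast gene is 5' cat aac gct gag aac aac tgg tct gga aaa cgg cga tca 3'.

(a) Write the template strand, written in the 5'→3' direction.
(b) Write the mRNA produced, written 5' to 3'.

(a) 5'-TGATCGCCGTTTTCCAGACCAGTTGTTCTCAGCGTTATG-3'
(b) 5'-CAUAACGCUGAGAACAACUGGUCUGGAAAACGGCGAUCA-3'

(a) The template strand is the reverse complement of the coding strand: complement GTATTGCGACTCTTGTTGACCAGACCTTTTGCCGCTAGT, then reverse.
(b) mRNA matches the coding strand with T→U.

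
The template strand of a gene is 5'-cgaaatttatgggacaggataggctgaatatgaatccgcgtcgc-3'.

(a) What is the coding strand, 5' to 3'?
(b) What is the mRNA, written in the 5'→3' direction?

(a) 5'-GCGACGCGGATTCATATTCAGCCTATCCTGTCCCATAAATTTCG-3'
(b) 5'-GCGACGCGGAUUCAUAUUCAGCCUAUCCUGUCCCAUAAAUUUCG-3'

(a) The coding strand is the reverse complement of the template: complement GCTTTAAATACCCTGTCCTATCCGACTTATACTTAGGCGCAGCG, then reverse.
(b) mRNA has the coding-strand sequence with T→U.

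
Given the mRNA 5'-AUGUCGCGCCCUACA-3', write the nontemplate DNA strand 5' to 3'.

The coding DNA strand has the same 5'→3' sequence as the mRNA with U replaced by T.

5'-ATGTCGCGCCCTACA-3'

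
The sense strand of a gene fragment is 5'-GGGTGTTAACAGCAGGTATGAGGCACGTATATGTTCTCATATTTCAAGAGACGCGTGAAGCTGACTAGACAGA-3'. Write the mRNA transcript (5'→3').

5'-GGGUGUUAACAGCAGGUAUGAGGCACGUAUAUGUUCUCAUAUUUCAAGAGACGCGUGAAGCUGACUAGACAGA-3'

mRNA has the coding-strand sequence with U in place of T.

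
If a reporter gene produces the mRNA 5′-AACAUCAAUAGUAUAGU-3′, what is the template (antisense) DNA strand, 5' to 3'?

5′-ACTATACTATTGATGTT-3′

Replace U with T to get the coding DNA strand: AACATCAATAGTATAGT. The template strand is its reverse complement (complement TTGTAGTTATCATATCA, then reverse).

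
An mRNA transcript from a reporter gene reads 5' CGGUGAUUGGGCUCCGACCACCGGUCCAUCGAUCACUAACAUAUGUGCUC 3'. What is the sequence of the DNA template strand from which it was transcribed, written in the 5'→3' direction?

5′-GAGCACATATGTTAGTGATCGATGGACCGGTGGTCGGAGCCCAATCACCG-3′

Replace U with T to get the coding DNA strand: CGGTGATTGGGCTCCGACCACCGGTCCATCGATCACTAACATATGTGCTC. The template strand is its reverse complement (complement GCCACTAACCCGAGGCTGGTGGCCAGGTAGCTAGTGATTGTATACACGAG, then reverse).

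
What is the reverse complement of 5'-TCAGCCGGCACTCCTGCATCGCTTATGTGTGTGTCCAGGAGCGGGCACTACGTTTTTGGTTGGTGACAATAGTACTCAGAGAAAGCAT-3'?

5'-ATGCTTTCTCTGAGTACTATTGTCACCAACCAAAAACGTAGTGCCCGCTCCTGGACACACACATAAGCGATGCAGGAGTGCCGGCTGA-3'

Reading the sequence 3'→5' and pairing each base (A↔T, G↔C) gives the reverse complement directly.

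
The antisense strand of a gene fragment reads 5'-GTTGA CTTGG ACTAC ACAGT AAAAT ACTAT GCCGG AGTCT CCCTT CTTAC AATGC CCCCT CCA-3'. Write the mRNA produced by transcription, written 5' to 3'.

5'-UGGAGGGGGCAUUGUAAGAAGGGAGACUCCGGCAUAGUAUUUUACUGUGUAGUCCAAGUCAAC-3'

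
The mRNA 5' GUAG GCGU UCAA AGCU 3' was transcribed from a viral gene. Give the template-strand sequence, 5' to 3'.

5'-AGCTTTGAACGCCTAC-3'

Replace U with T to get the coding DNA strand: GTAGGCGTTCAAAGCT. The template strand is its reverse complement (complement CATCCGCAAGTTTCGA, then reverse).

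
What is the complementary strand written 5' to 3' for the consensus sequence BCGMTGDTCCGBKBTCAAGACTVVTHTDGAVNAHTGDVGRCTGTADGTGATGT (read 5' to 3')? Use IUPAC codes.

5'-ACATCACHTACAGYCBHCADTNBTCHADABBAGTCTTGAVMVCGGAHCAKCGV-3'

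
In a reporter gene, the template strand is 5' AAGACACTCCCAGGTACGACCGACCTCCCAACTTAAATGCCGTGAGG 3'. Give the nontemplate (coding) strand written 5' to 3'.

5′-CCTCACGGCATTTAAGTTGGGAGGTCGGTCGTACCTGGGAGTGTCTT-3′

The coding strand is complementary and antiparallel to the template: take the complement (A↔T, G↔C) and reverse.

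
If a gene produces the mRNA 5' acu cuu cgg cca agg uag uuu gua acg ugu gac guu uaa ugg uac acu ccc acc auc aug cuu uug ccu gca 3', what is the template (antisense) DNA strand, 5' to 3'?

Replace U with T to get the coding DNA strand: ACTCTTCGGCCAAGGTAGTTTGTAACGTGTGACGTTTAATGGTACACTCCCACCATCATGCTTTTGCCTGCA. The template strand is its reverse complement (complement TGAGAAGCCGGTTCCATCAAACATTGCACACTGCAAATTACCATGTGAGGGTGGTAGTACGAAAACGGACGT, then reverse).

5′-TGCAGGCAAAAGCATGATGGTGGGAGTGTACCATTAAACGTCACACGTTACAAACTACCTTGGCCGAAGAGT-3′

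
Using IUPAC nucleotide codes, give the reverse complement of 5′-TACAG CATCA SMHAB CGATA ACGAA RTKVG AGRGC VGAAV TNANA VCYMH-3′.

Standard pairs A↔T, G↔C; ambiguity codes pair R↔Y, M↔K, S↔S, B↔V, H↔D, N↔N. Complement (ATGTCGTAGTSKDTVGCTATTGCTTYAMBCTCYCGBCTTBANTNTBGRKD), then reverse for 5'→3'.

5'-DKRGBTNTNABTTCBGCYCTCBMAYTTCGTTATCGVTDKSTGATGCTGTA-3'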